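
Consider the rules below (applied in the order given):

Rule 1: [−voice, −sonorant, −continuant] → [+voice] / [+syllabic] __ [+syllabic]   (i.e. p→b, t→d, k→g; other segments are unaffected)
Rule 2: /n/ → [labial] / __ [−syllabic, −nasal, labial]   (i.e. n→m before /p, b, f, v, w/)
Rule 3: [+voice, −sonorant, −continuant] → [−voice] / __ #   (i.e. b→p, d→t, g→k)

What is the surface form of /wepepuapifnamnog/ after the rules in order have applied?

Rule 1 (intervocalic voicing): /p/ is a voiceless stop between vowels /e/ and /e/, so it voices to [b]. /p/ is a voiceless stop between vowels /e/ and /u/, so it voices to [b]. /p/ is a voiceless stop between vowels /a/ and /i/, so it voices to [b]. /wepepuapifnamnog/ → webebuabifnamnog.
Rule 2 (nasal place assimilation): no segment meets the environment; /webebuabifnamnog/ is unchanged.
Rule 3 (final devoicing): /g/ is a voiced stop in word-final position, so it devoices to [k]. /webebuabifnamnog/ → webebuabifnamnok.

webebuabifnamnok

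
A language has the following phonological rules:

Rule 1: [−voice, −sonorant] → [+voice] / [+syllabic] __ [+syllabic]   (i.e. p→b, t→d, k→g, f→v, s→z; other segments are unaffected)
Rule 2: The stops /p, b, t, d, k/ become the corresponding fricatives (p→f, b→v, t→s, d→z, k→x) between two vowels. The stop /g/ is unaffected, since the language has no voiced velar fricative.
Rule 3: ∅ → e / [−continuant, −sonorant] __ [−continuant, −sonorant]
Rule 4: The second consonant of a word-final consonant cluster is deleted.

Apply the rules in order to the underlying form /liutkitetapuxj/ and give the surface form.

Rule 1 (intervocalic voicing): /t/ is a voiceless obstruent between vowels /i/ and /e/, so it voices to [d]. /t/ is a voiceless obstruent between vowels /e/ and /a/, so it voices to [d]. /p/ is a voiceless obstruent between vowels /a/ and /u/, so it voices to [b]. /liutkitetapuxj/ → liutkidedabuxj.
Rule 2 (intervocalic spirantization): /d/ is a stop between vowels /i/ and /e/, so it spirantizes to the fricative [z]. /d/ is a stop between vowels /e/ and /a/, so it spirantizes to the fricative [z]. /b/ is a stop between vowels /a/ and /u/, so it spirantizes to the fricative [v]. /liutkidedabuxj/ → liutkizezavuxj.
Rule 3 (stop-cluster e-epenthesis): /t/ and /k/ form a stop–stop cluster, so [e] is inserted between them. /liutkizezavuxj/ → liutekizezavuxj.
Rule 4 (final cluster simplification): /j/ is the second consonant of a word-final cluster /xj/, so it deletes. /liutekizezavuxj/ → liutekizezavux.

liutekizezavux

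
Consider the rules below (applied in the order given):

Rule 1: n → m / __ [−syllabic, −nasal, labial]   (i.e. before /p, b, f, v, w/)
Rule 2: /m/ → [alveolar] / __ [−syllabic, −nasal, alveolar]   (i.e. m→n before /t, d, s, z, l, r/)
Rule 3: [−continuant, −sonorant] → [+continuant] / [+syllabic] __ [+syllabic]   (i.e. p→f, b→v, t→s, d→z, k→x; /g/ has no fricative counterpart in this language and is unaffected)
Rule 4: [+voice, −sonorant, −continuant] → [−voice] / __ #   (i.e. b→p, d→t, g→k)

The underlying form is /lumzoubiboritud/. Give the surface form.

Rule 1 (nasal place assimilation): no segment meets the environment; /lumzoubiboritud/ is unchanged.
Rule 2 (nasal place assimilation): /m/ precedes the alveolar consonant /z/, so it assimilates in place to [n]. /lumzoubiboritud/ → lunzoubiboritud.
Rule 3 (intervocalic spirantization): /b/ is a stop between vowels /u/ and /i/, so it spirantizes to the fricative [v]. /b/ is a stop between vowels /i/ and /o/, so it spirantizes to the fricative [v]. /t/ is a stop between vowels /i/ and /u/, so it spirantizes to the fricative [s]. /lunzoubiboritud/ → lunzouvivorisud.
Rule 4 (final devoicing): /d/ is a voiced stop in word-final position, so it devoices to [t]. /lunzouvivorisud/ → lunzouvivorisut.

lunzouvivorisut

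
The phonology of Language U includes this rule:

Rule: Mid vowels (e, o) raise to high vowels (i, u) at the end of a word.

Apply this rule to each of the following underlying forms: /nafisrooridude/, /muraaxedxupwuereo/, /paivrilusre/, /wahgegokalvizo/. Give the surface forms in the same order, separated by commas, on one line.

/nafisrooridude/: /e/ is a mid vowel in word-final position, so it raises to [i]. → [nafisrooridudi].
/muraaxedxupwuereo/: /o/ is a mid vowel in word-final position, so it raises to [u]. → [muraaxedxupwuereu].
/paivrilusre/: /e/ is a mid vowel in word-final position, so it raises to [i]. → [paivrilusri].
/wahgegokalvizo/: /o/ is a mid vowel in word-final position, so it raises to [u]. → [wahgegokalvizu].

nafisrooridudi, muraaxedxupwuereu, paivrilusri, wahgegokalvizu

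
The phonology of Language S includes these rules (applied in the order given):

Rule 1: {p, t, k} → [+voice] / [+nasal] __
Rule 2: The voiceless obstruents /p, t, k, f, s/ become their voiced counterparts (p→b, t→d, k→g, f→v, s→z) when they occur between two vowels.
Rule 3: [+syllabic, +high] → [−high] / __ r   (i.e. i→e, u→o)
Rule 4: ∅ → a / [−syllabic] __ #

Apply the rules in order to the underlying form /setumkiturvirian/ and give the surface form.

Rule 1 (post-nasal voicing): /k/ is a voiceless stop immediately after the nasal /m/, so it voices to [g]. /setumkiturvirian/ → setumgiturvirian.
Rule 2 (intervocalic voicing): /t/ is a voiceless obstruent between vowels /e/ and /u/, so it voices to [d]. /t/ is a voiceless obstruent between vowels /i/ and /u/, so it voices to [d]. /setumgiturvirian/ → sedumgidurvirian.
Rule 3 (pre-rhotic lowering): /u/ is a high vowel immediately before /r/, so it lowers to [o]. /i/ is a high vowel immediately before /r/, so it lowers to [e]. /sedumgidurvirian/ → sedumgidorverian.
Rule 4 (final a-epenthesis): the form ends in the consonant /n/, so [a] is inserted word-finally. /sedumgidorverian/ → sedumgidorveriana.

sedumgidorveriana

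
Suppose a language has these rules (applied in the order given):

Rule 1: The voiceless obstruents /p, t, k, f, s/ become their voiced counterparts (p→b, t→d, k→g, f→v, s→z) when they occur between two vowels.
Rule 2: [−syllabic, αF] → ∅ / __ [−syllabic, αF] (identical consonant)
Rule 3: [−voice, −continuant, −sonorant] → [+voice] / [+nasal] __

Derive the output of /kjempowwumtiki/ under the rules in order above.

kjembowumdigi

Rule 1 (intervocalic voicing): /k/ is a voiceless obstruent between vowels /i/ and /i/, so it voices to [g]. /kjempowwumtiki/ → kjempowwumtigi.
Rule 2 (degemination): /ww/ is a geminate; the first /w/ deletes. /kjempowwumtigi/ → kjempowumtigi.
Rule 3 (post-nasal voicing): /p/ is a voiceless stop immediately after the nasal /m/, so it voices to [b]. /t/ is a voiceless stop immediately after the nasal /m/, so it voices to [d]. /kjempowumtigi/ → kjembowumdigi.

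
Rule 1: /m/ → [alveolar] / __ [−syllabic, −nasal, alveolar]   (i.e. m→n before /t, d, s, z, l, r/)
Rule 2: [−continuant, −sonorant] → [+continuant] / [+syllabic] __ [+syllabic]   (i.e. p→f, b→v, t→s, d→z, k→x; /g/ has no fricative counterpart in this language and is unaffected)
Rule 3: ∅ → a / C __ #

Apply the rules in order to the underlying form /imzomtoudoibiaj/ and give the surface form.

Rule 1 (nasal place assimilation): /m/ precedes the alveolar consonant /z/, so it assimilates in place to [n]. /m/ precedes the alveolar consonant /t/, so it assimilates in place to [n]. /imzomtoudoibiaj/ → inzontoudoibiaj.
Rule 2 (intervocalic spirantization): /d/ is a stop between vowels /u/ and /o/, so it spirantizes to the fricative [z]. /b/ is a stop between vowels /i/ and /i/, so it spirantizes to the fricative [v]. /inzontoudoibiaj/ → inzontouzoiviaj.
Rule 3 (final a-epenthesis): the form ends in the consonant /j/, so [a] is inserted word-finally. /inzontouzoiviaj/ → inzontouzoiviaja.

inzontouzoiviaja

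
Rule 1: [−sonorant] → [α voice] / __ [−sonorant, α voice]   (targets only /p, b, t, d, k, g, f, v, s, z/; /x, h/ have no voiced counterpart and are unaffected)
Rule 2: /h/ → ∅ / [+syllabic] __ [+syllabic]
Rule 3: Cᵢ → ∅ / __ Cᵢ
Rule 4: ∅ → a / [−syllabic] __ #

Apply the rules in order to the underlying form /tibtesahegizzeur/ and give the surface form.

tiptesaegizeura

Rule 1 (regressive voicing assimilation): /b/ precedes the voiceless obstruent /t/, so it devoices to [p] by assimilation. /tibtesahegizzeur/ → tiptesahegizzeur.
Rule 2 (intervocalic h-deletion): /h/ occurs between vowels /a/ and /e/, so it deletes. /tiptesahegizzeur/ → tiptesaegizzeur.
Rule 3 (degemination): /zz/ is a geminate; the first /z/ deletes. /tiptesaegizzeur/ → tiptesaegizeur.
Rule 4 (final a-epenthesis): the form ends in the consonant /r/, so [a] is inserted word-finally. /tiptesaegizeur/ → tiptesaegizeura.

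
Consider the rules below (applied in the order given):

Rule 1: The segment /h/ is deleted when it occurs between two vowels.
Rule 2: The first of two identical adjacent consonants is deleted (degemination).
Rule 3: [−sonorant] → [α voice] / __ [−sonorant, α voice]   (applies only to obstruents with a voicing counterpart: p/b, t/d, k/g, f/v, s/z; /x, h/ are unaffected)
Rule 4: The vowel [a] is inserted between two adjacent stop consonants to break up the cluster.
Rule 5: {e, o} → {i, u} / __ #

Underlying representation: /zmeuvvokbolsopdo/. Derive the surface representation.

zmeuvogabolsobadu

Rule 1 (intervocalic h-deletion): no segment meets the environment; /zmeuvvokbolsopdo/ is unchanged.
Rule 2 (degemination): /vv/ is a geminate; the first /v/ deletes. /zmeuvvokbolsopdo/ → zmeuvokbolsopdo.
Rule 3 (regressive voicing assimilation): /k/ precedes the voiced obstruent /b/, so it voices to [g] by assimilation. /p/ precedes the voiced obstruent /d/, so it voices to [b] by assimilation. /zmeuvokbolsopdo/ → zmeuvogbolsobdo.
Rule 4 (stop-cluster a-epenthesis): /g/ and /b/ form a stop–stop cluster, so [a] is inserted between them. /b/ and /d/ form a stop–stop cluster, so [a] is inserted between them. /zmeuvogbolsobdo/ → zmeuvogabolsobado.
Rule 5 (final vowel raising): /o/ is a mid vowel in word-final position, so it raises to [u]. /zmeuvogabolsobado/ → zmeuvogabolsobadu.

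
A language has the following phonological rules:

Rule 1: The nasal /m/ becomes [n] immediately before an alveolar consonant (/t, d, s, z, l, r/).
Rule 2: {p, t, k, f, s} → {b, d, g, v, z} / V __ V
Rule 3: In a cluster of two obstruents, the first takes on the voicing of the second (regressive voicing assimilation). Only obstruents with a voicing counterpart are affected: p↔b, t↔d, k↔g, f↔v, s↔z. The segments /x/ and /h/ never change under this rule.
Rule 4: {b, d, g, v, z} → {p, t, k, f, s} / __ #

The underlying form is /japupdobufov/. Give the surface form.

Rule 1 (nasal place assimilation): no segment meets the environment; /japupdobufov/ is unchanged.
Rule 2 (intervocalic voicing): /p/ is a voiceless obstruent between vowels /a/ and /u/, so it voices to [b]. /f/ is a voiceless obstruent between vowels /u/ and /o/, so it voices to [v]. /japupdobufov/ → jabupdobuvov.
Rule 3 (regressive voicing assimilation): /p/ precedes the voiced obstruent /d/, so it voices to [b] by assimilation. /jabupdobuvov/ → jabubdobuvov.
Rule 4 (final devoicing): /v/ is a voiced obstruent in word-final position, so it devoices to [f]. /jabubdobuvov/ → jabubdobuvof.

jabubdobuvof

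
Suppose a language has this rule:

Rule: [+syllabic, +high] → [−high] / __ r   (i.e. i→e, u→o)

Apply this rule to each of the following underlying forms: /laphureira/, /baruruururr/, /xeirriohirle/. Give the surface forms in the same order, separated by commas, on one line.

laphoreera, baroruororr, xeerrioherle

/laphureira/: /u/ is a high vowel immediately before /r/, so it lowers to [o]. /i/ is a high vowel immediately before /r/, so it lowers to [e]. → [laphoreera].
/baruruururr/: /u/ is a high vowel immediately before /r/, so it lowers to [o]. /u/ is a high vowel immediately before /r/, so it lowers to [o]. /u/ is a high vowel immediately before /r/, so it lowers to [o]. → [baroruororr].
/xeirriohirle/: /i/ is a high vowel immediately before /r/, so it lowers to [e]. /i/ is a high vowel immediately before /r/, so it lowers to [e]. → [xeerrioherle].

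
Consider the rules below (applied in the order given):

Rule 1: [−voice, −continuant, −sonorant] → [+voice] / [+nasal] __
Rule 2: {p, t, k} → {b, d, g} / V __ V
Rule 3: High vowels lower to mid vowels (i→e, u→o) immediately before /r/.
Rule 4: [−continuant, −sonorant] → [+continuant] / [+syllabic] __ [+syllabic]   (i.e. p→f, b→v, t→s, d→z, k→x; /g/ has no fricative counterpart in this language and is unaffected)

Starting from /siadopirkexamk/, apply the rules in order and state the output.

siazoverkexamg

Rule 1 (post-nasal voicing): /k/ is a voiceless stop immediately after the nasal /m/, so it voices to [g]. /siadopirkexamk/ → siadopirkexamg.
Rule 2 (intervocalic voicing): /p/ is a voiceless stop between vowels /o/ and /i/, so it voices to [b]. /siadopirkexamg/ → siadobirkexamg.
Rule 3 (pre-rhotic lowering): /i/ is a high vowel immediately before /r/, so it lowers to [e]. /siadobirkexamg/ → siadoberkexamg.
Rule 4 (intervocalic spirantization): /d/ is a stop between vowels /a/ and /o/, so it spirantizes to the fricative [z]. /b/ is a stop between vowels /o/ and /e/, so it spirantizes to the fricative [v]. /siadoberkexamg/ → siazoverkexamg.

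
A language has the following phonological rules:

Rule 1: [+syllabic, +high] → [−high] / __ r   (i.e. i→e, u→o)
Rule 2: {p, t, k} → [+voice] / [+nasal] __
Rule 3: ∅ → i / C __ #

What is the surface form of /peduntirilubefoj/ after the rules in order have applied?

pedunderilubefoji

Rule 1 (pre-rhotic lowering): /i/ is a high vowel immediately before /r/, so it lowers to [e]. /peduntirilubefoj/ → pedunterilubefoj.
Rule 2 (post-nasal voicing): /t/ is a voiceless stop immediately after the nasal /n/, so it voices to [d]. /pedunterilubefoj/ → pedunderilubefoj.
Rule 3 (final i-epenthesis): the form ends in the consonant /j/, so [i] is inserted word-finally. /pedunderilubefoj/ → pedunderilubefoji.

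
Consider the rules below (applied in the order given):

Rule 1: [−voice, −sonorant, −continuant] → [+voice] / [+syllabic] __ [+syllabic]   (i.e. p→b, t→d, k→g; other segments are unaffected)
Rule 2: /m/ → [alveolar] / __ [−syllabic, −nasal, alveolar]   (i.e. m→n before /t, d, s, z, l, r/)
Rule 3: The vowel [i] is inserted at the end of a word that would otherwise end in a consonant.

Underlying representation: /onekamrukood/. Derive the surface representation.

Rule 1 (intervocalic voicing): /k/ is a voiceless stop between vowels /e/ and /a/, so it voices to [g]. /k/ is a voiceless stop between vowels /u/ and /o/, so it voices to [g]. /onekamrukood/ → onegamrugood.
Rule 2 (nasal place assimilation): /m/ precedes the alveolar consonant /r/, so it assimilates in place to [n]. /onegamrugood/ → oneganrugood.
Rule 3 (final i-epenthesis): the form ends in the consonant /d/, so [i] is inserted word-finally. /oneganrugood/ → oneganrugoodi.

oneganrugoodi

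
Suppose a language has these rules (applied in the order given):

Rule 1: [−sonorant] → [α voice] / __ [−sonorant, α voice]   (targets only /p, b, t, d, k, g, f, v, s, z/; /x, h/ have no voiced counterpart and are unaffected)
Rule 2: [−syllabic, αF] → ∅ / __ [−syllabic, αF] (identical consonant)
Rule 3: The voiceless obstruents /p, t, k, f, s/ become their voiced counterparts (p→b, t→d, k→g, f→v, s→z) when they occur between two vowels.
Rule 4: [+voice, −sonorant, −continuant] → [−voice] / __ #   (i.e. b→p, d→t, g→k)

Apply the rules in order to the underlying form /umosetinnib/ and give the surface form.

umozedinip

Rule 1 (regressive voicing assimilation): no segment meets the environment; /umosetinnib/ is unchanged.
Rule 2 (degemination): /nn/ is a geminate; the first /n/ deletes. /umosetinnib/ → umosetinib.
Rule 3 (intervocalic voicing): /s/ is a voiceless obstruent between vowels /o/ and /e/, so it voices to [z]. /t/ is a voiceless obstruent between vowels /e/ and /i/, so it voices to [d]. /umosetinib/ → umozedinib.
Rule 4 (final devoicing): /b/ is a voiced stop in word-final position, so it devoices to [p]. /umozedinib/ → umozedinip.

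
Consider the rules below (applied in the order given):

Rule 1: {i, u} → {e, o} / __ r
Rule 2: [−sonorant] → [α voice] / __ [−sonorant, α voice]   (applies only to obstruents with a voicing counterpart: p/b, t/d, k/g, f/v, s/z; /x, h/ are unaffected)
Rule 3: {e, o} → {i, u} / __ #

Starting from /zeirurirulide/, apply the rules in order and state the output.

zeerorerulidi

Rule 1 (pre-rhotic lowering): /i/ is a high vowel immediately before /r/, so it lowers to [e]. /u/ is a high vowel immediately before /r/, so it lowers to [o]. /i/ is a high vowel immediately before /r/, so it lowers to [e]. /zeirurirulide/ → zeerorerulide.
Rule 2 (regressive voicing assimilation): no segment meets the environment; /zeerorerulide/ is unchanged.
Rule 3 (final vowel raising): /e/ is a mid vowel in word-final position, so it raises to [i]. /zeerorerulide/ → zeerorerulidi.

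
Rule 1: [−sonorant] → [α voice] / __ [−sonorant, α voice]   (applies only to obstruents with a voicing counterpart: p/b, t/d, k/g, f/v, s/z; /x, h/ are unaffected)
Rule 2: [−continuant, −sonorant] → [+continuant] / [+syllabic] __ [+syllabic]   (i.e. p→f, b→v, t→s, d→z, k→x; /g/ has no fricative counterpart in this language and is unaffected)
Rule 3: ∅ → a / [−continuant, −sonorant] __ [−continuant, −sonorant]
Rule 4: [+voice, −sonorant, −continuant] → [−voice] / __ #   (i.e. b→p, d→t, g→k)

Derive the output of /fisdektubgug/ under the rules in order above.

Rule 1 (regressive voicing assimilation): /s/ precedes the voiced obstruent /d/, so it voices to [z] by assimilation. /fisdektubgug/ → fizdektubgug.
Rule 2 (intervocalic spirantization): no segment meets the environment; /fizdektubgug/ is unchanged.
Rule 3 (stop-cluster a-epenthesis): /k/ and /t/ form a stop–stop cluster, so [a] is inserted between them. /b/ and /g/ form a stop–stop cluster, so [a] is inserted between them. /fizdektubgug/ → fizdekatubagug.
Rule 4 (final devoicing): /g/ is a voiced stop in word-final position, so it devoices to [k]. /fizdekatubagug/ → fizdekatubaguk.

fizdekatubaguk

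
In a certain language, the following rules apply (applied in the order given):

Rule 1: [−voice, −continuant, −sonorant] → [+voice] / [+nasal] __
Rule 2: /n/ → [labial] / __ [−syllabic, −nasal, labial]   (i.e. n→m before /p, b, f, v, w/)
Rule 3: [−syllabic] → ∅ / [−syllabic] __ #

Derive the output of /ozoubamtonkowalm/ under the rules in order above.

ozoubamdongowal

Rule 1 (post-nasal voicing): /t/ is a voiceless stop immediately after the nasal /m/, so it voices to [d]. /k/ is a voiceless stop immediately after the nasal /n/, so it voices to [g]. /ozoubamtonkowalm/ → ozoubamdongowalm.
Rule 2 (nasal place assimilation): no segment meets the environment; /ozoubamdongowalm/ is unchanged.
Rule 3 (final cluster simplification): /m/ is the second consonant of a word-final cluster /lm/, so it deletes. /ozoubamdongowalm/ → ozoubamdongowal.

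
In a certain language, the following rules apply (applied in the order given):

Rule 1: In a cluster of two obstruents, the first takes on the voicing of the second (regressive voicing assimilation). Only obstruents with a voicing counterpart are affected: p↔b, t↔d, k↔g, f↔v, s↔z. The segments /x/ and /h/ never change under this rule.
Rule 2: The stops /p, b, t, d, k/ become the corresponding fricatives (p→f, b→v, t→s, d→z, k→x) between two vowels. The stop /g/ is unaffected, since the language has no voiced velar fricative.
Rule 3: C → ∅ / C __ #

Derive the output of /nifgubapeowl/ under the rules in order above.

nivguvafeow

Rule 1 (regressive voicing assimilation): /f/ precedes the voiced obstruent /g/, so it voices to [v] by assimilation. /nifgubapeowl/ → nivgubapeowl.
Rule 2 (intervocalic spirantization): /b/ is a stop between vowels /u/ and /a/, so it spirantizes to the fricative [v]. /p/ is a stop between vowels /a/ and /e/, so it spirantizes to the fricative [f]. /nivgubapeowl/ → nivguvafeowl.
Rule 3 (final cluster simplification): /l/ is the second consonant of a word-final cluster /wl/, so it deletes. /nivguvafeowl/ → nivguvafeow.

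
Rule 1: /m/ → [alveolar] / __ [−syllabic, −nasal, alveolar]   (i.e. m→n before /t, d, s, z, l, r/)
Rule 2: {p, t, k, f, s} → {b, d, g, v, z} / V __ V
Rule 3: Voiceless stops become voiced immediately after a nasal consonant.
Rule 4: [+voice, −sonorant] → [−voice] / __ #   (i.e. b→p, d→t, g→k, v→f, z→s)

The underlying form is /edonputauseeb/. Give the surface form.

edonbudauzeep

Rule 1 (nasal place assimilation): no segment meets the environment; /edonputauseeb/ is unchanged.
Rule 2 (intervocalic voicing): /t/ is a voiceless obstruent between vowels /u/ and /a/, so it voices to [d]. /s/ is a voiceless obstruent between vowels /u/ and /e/, so it voices to [z]. /edonputauseeb/ → edonpudauzeeb.
Rule 3 (post-nasal voicing): /p/ is a voiceless stop immediately after the nasal /n/, so it voices to [b]. /edonpudauzeeb/ → edonbudauzeeb.
Rule 4 (final devoicing): /b/ is a voiced obstruent in word-final position, so it devoices to [p]. /edonbudauzeeb/ → edonbudauzeep.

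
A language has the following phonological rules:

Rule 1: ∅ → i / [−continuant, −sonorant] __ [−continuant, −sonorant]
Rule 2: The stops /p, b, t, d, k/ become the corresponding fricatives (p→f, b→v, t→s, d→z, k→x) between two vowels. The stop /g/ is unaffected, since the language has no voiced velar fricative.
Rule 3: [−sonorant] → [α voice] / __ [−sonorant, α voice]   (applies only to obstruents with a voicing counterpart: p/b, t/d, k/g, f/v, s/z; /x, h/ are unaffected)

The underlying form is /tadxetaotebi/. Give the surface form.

Rule 1 (stop-cluster i-epenthesis): no segment meets the environment; /tadxetaotebi/ is unchanged.
Rule 2 (intervocalic spirantization): /t/ is a stop between vowels /e/ and /a/, so it spirantizes to the fricative [s]. /t/ is a stop between vowels /o/ and /e/, so it spirantizes to the fricative [s]. /b/ is a stop between vowels /e/ and /i/, so it spirantizes to the fricative [v]. /tadxetaotebi/ → tadxesaosevi.
Rule 3 (regressive voicing assimilation): /d/ precedes the voiceless obstruent /x/, so it devoices to [t] by assimilation. /tadxesaosevi/ → tatxesaosevi.

tatxesaosevi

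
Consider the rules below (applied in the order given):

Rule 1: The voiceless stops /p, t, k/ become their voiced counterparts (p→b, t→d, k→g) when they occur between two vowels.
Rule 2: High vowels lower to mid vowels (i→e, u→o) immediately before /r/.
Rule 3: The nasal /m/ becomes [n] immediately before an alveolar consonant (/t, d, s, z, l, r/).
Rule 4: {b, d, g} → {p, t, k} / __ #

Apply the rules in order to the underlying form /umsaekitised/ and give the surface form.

Rule 1 (intervocalic voicing): /k/ is a voiceless stop between vowels /e/ and /i/, so it voices to [g]. /t/ is a voiceless stop between vowels /i/ and /i/, so it voices to [d]. /umsaekitised/ → umsaegidised.
Rule 2 (pre-rhotic lowering): no segment meets the environment; /umsaegidised/ is unchanged.
Rule 3 (nasal place assimilation): /m/ precedes the alveolar consonant /s/, so it assimilates in place to [n]. /umsaegidised/ → unsaegidised.
Rule 4 (final devoicing): /d/ is a voiced stop in word-final position, so it devoices to [t]. /unsaegidised/ → unsaegidiset.

unsaegidiset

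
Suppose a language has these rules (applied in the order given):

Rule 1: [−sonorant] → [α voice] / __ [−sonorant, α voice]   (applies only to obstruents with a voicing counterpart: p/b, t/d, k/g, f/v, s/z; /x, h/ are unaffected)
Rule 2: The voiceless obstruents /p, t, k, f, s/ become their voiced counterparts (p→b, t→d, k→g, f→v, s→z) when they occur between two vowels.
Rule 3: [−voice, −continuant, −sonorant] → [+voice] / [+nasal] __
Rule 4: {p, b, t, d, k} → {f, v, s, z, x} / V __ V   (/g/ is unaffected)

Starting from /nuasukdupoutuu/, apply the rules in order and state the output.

nuazugduvouzuu

Rule 1 (regressive voicing assimilation): /k/ precedes the voiced obstruent /d/, so it voices to [g] by assimilation. /nuasukdupoutuu/ → nuasugdupoutuu.
Rule 2 (intervocalic voicing): /s/ is a voiceless obstruent between vowels /a/ and /u/, so it voices to [z]. /p/ is a voiceless obstruent between vowels /u/ and /o/, so it voices to [b]. /t/ is a voiceless obstruent between vowels /u/ and /u/, so it voices to [d]. /nuasugdupoutuu/ → nuazugdubouduu.
Rule 3 (post-nasal voicing): no segment meets the environment; /nuazugdubouduu/ is unchanged.
Rule 4 (intervocalic spirantization): /b/ is a stop between vowels /u/ and /o/, so it spirantizes to the fricative [v]. /d/ is a stop between vowels /u/ and /u/, so it spirantizes to the fricative [z]. /nuazugdubouduu/ → nuazugduvouzuu.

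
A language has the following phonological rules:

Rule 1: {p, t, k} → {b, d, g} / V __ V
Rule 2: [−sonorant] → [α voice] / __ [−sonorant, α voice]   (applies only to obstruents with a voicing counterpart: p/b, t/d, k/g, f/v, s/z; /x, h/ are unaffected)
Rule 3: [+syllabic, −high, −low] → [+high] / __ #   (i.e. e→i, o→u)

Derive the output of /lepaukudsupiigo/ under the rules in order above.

Rule 1 (intervocalic voicing): /p/ is a voiceless stop between vowels /e/ and /a/, so it voices to [b]. /k/ is a voiceless stop between vowels /u/ and /u/, so it voices to [g]. /p/ is a voiceless stop between vowels /u/ and /i/, so it voices to [b]. /lepaukudsupiigo/ → lebaugudsubiigo.
Rule 2 (regressive voicing assimilation): /d/ precedes the voiceless obstruent /s/, so it devoices to [t] by assimilation. /lebaugudsubiigo/ → lebaugutsubiigo.
Rule 3 (final vowel raising): /o/ is a mid vowel in word-final position, so it raises to [u]. /lebaugutsubiigo/ → lebaugutsubiigu.

lebaugutsubiigu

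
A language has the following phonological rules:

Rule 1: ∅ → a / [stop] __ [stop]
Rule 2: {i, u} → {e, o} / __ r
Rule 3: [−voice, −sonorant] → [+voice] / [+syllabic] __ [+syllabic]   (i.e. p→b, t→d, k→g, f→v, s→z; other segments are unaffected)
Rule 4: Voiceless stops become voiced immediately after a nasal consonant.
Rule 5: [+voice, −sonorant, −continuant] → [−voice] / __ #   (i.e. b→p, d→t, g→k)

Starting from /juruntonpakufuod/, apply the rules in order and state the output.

jorundonbaguvuot

Rule 1 (stop-cluster a-epenthesis): no segment meets the environment; /juruntonpakufuod/ is unchanged.
Rule 2 (pre-rhotic lowering): /u/ is a high vowel immediately before /r/, so it lowers to [o]. /juruntonpakufuod/ → joruntonpakufuod.
Rule 3 (intervocalic voicing): /k/ is a voiceless obstruent between vowels /a/ and /u/, so it voices to [g]. /f/ is a voiceless obstruent between vowels /u/ and /u/, so it voices to [v]. /joruntonpakufuod/ → joruntonpaguvuod.
Rule 4 (post-nasal voicing): /t/ is a voiceless stop immediately after the nasal /n/, so it voices to [d]. /p/ is a voiceless stop immediately after the nasal /n/, so it voices to [b]. /joruntonpaguvuod/ → jorundonbaguvuod.
Rule 5 (final devoicing): /d/ is a voiced stop in word-final position, so it devoices to [t]. /jorundonbaguvuod/ → jorundonbaguvuot.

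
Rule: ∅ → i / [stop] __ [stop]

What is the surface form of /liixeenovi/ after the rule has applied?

liixeenovi

No segment of /liixeenovi/ meets the structural description of the rule, so the form surfaces unchanged.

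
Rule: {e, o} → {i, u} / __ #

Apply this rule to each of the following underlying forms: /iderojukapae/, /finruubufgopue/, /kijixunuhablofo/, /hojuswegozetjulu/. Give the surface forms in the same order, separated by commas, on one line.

/iderojukapae/: /e/ is a mid vowel in word-final position, so it raises to [i]. → [iderojukapai].
/finruubufgopue/: /e/ is a mid vowel in word-final position, so it raises to [i]. → [finruubufgopui].
/kijixunuhablofo/: /o/ is a mid vowel in word-final position, so it raises to [u]. → [kijixunuhablofu].
/hojuswegozetjulu/: the rule's environment is not met; surfaces unchanged as [hojuswegozetjulu].

iderojukapai, finruubufgopui, kijixunuhablofu, hojuswegozetjulu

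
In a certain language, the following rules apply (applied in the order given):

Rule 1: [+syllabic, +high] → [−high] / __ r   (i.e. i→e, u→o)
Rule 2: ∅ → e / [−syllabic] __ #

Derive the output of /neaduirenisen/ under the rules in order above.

neaduerenisene

Rule 1 (pre-rhotic lowering): /i/ is a high vowel immediately before /r/, so it lowers to [e]. /neaduirenisen/ → neaduerenisen.
Rule 2 (final e-epenthesis): the form ends in the consonant /n/, so [e] is inserted word-finally. /neaduerenisen/ → neaduerenisene.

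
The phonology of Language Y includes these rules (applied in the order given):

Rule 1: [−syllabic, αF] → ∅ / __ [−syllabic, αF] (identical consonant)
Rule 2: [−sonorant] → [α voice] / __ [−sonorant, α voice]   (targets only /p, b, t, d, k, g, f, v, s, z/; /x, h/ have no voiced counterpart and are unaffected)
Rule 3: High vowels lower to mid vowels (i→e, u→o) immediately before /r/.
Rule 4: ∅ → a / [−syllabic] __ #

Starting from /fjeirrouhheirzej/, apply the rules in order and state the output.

Rule 1 (degemination): /rr/ is a geminate; the first /r/ deletes. /hh/ is a geminate; the first /h/ deletes. /fjeirrouhheirzej/ → fjeirouheirzej.
Rule 2 (regressive voicing assimilation): no segment meets the environment; /fjeirouheirzej/ is unchanged.
Rule 3 (pre-rhotic lowering): /i/ is a high vowel immediately before /r/, so it lowers to [e]. /i/ is a high vowel immediately before /r/, so it lowers to [e]. /fjeirouheirzej/ → fjeerouheerzej.
Rule 4 (final a-epenthesis): the form ends in the consonant /j/, so [a] is inserted word-finally. /fjeerouheerzej/ → fjeerouheerzeja.

fjeerouheerzeja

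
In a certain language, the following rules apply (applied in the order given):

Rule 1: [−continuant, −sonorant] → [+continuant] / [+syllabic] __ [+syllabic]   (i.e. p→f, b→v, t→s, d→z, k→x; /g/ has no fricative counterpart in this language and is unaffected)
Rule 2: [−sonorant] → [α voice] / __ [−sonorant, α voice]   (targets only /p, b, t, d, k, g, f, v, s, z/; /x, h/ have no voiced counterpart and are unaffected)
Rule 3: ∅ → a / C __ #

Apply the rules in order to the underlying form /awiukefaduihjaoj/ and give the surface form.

awiuxefazuihjaoja

Rule 1 (intervocalic spirantization): /k/ is a stop between vowels /u/ and /e/, so it spirantizes to the fricative [x]. /d/ is a stop between vowels /a/ and /u/, so it spirantizes to the fricative [z]. /awiukefaduihjaoj/ → awiuxefazuihjaoj.
Rule 2 (regressive voicing assimilation): no segment meets the environment; /awiuxefazuihjaoj/ is unchanged.
Rule 3 (final a-epenthesis): the form ends in the consonant /j/, so [a] is inserted word-finally. /awiuxefazuihjaoj/ → awiuxefazuihjaoja.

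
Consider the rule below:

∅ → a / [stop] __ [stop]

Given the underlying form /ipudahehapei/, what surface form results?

No segment of /ipudahehapei/ meets the structural description of the rule, so the form surfaces unchanged.

ipudahehapei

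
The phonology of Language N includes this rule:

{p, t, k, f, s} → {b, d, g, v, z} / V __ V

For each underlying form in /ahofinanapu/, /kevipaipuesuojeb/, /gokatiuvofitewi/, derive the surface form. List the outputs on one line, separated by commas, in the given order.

ahovinanabu, kevibaibuezuojeb, gogadiuvovidewi

/ahofinanapu/: /f/ is a voiceless obstruent between vowels /o/ and /i/, so it voices to [v]. /p/ is a voiceless obstruent between vowels /a/ and /u/, so it voices to [b]. → [ahovinanabu].
/kevipaipuesuojeb/: /p/ is a voiceless obstruent between vowels /i/ and /a/, so it voices to [b]. /p/ is a voiceless obstruent between vowels /i/ and /u/, so it voices to [b]. /s/ is a voiceless obstruent between vowels /e/ and /u/, so it voices to [z]. → [kevibaibuezuojeb].
/gokatiuvofitewi/: /k/ is a voiceless obstruent between vowels /o/ and /a/, so it voices to [g]. /t/ is a voiceless obstruent between vowels /a/ and /i/, so it voices to [d]. /f/ is a voiceless obstruent between vowels /o/ and /i/, so it voices to [v]. /t/ is a voiceless obstruent between vowels /i/ and /e/, so it voices to [d]. → [gogadiuvovidewi].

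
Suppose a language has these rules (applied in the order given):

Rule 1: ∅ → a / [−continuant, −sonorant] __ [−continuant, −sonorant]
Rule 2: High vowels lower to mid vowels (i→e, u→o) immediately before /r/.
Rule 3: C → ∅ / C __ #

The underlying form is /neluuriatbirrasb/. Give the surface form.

neluoriataberras

Rule 1 (stop-cluster a-epenthesis): /t/ and /b/ form a stop–stop cluster, so [a] is inserted between them. /neluuriatbirrasb/ → neluuriatabirrasb.
Rule 2 (pre-rhotic lowering): /u/ is a high vowel immediately before /r/, so it lowers to [o]. /i/ is a high vowel immediately before /r/, so it lowers to [e]. /neluuriatabirrasb/ → neluoriataberrasb.
Rule 3 (final cluster simplification): /b/ is the second consonant of a word-final cluster /sb/, so it deletes. /neluoriataberrasb/ → neluoriataberras.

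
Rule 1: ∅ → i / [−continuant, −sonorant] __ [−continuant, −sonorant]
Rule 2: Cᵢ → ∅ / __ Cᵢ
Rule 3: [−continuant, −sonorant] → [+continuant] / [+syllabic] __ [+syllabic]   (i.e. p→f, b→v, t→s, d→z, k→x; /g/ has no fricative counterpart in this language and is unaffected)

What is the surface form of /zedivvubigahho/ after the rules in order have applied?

zezivuvigaho

Rule 1 (stop-cluster i-epenthesis): no segment meets the environment; /zedivvubigahho/ is unchanged.
Rule 2 (degemination): /vv/ is a geminate; the first /v/ deletes. /hh/ is a geminate; the first /h/ deletes. /zedivvubigahho/ → zedivubigaho.
Rule 3 (intervocalic spirantization): /d/ is a stop between vowels /e/ and /i/, so it spirantizes to the fricative [z]. /b/ is a stop between vowels /u/ and /i/, so it spirantizes to the fricative [v]. /zedivubigaho/ → zezivuvigaho.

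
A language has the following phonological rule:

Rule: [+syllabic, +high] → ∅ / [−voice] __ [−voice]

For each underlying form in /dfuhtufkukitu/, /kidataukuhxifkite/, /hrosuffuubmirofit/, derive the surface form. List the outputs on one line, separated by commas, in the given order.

/dfuhtufkukitu/: /u/ is a high vowel flanked by voiceless consonants /f/ and /h/, so it deletes. /u/ is a high vowel flanked by voiceless consonants /t/ and /f/, so it deletes. /u/ is a high vowel flanked by voiceless consonants /k/ and /k/, so it deletes. /i/ is a high vowel flanked by voiceless consonants /k/ and /t/, so it deletes. → [dfhtfkktu].
/kidataukuhxifkite/: /u/ is a high vowel flanked by voiceless consonants /k/ and /h/, so it deletes. /i/ is a high vowel flanked by voiceless consonants /x/ and /f/, so it deletes. /i/ is a high vowel flanked by voiceless consonants /k/ and /t/, so it deletes. → [kidataukhxfkte].
/hrosuffuubmirofit/: /u/ is a high vowel flanked by voiceless consonants /s/ and /f/, so it deletes. /i/ is a high vowel flanked by voiceless consonants /f/ and /t/, so it deletes. → [hrosffuubmiroft].

dfhtfkktu, kidataukhxfkte, hrosffuubmiroft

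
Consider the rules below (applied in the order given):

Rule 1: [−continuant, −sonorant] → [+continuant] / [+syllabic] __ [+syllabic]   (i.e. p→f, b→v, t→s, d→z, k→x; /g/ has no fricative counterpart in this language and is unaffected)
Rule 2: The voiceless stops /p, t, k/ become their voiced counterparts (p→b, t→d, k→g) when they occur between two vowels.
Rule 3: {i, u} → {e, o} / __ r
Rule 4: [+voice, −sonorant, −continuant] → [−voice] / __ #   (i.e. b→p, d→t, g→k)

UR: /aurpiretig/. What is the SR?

aorperesik

Rule 1 (intervocalic spirantization): /t/ is a stop between vowels /e/ and /i/, so it spirantizes to the fricative [s]. /aurpiretig/ → aurpiresig.
Rule 2 (intervocalic voicing): no segment meets the environment; /aurpiresig/ is unchanged.
Rule 3 (pre-rhotic lowering): /u/ is a high vowel immediately before /r/, so it lowers to [o]. /i/ is a high vowel immediately before /r/, so it lowers to [e]. /aurpiresig/ → aorperesig.
Rule 4 (final devoicing): /g/ is a voiced stop in word-final position, so it devoices to [k]. /aorperesig/ → aorperesik.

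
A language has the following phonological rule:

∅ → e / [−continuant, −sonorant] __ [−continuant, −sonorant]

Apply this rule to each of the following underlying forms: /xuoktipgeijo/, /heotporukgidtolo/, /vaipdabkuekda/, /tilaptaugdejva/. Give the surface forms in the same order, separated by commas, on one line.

xuoketipegeijo, heoteporukegidetolo, vaipedabekuekeda, tilapetaugedejva

/xuoktipgeijo/: /k/ and /t/ form a stop–stop cluster, so [e] is inserted between them. /p/ and /g/ form a stop–stop cluster, so [e] is inserted between them. → [xuoketipegeijo].
/heotporukgidtolo/: /t/ and /p/ form a stop–stop cluster, so [e] is inserted between them. /k/ and /g/ form a stop–stop cluster, so [e] is inserted between them. /d/ and /t/ form a stop–stop cluster, so [e] is inserted between them. → [heoteporukegidetolo].
/vaipdabkuekda/: /p/ and /d/ form a stop–stop cluster, so [e] is inserted between them. /b/ and /k/ form a stop–stop cluster, so [e] is inserted between them. /k/ and /d/ form a stop–stop cluster, so [e] is inserted between them. → [vaipedabekuekeda].
/tilaptaugdejva/: /p/ and /t/ form a stop–stop cluster, so [e] is inserted between them. /g/ and /d/ form a stop–stop cluster, so [e] is inserted between them. → [tilapetaugedejva].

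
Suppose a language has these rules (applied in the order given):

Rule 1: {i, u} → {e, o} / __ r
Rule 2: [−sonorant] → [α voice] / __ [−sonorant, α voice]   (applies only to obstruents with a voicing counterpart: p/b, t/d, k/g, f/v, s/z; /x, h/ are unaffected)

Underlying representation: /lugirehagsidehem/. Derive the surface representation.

lugerehaksidehem

Rule 1 (pre-rhotic lowering): /i/ is a high vowel immediately before /r/, so it lowers to [e]. /lugirehagsidehem/ → lugerehagsidehem.
Rule 2 (regressive voicing assimilation): /g/ precedes the voiceless obstruent /s/, so it devoices to [k] by assimilation. /lugerehagsidehem/ → lugerehaksidehem.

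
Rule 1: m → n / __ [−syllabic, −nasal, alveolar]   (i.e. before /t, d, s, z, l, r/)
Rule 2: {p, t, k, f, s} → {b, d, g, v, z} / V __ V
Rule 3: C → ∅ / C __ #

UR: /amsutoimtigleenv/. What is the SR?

ansudointigleen

Rule 1 (nasal place assimilation): /m/ precedes the alveolar consonant /s/, so it assimilates in place to [n]. /m/ precedes the alveolar consonant /t/, so it assimilates in place to [n]. /amsutoimtigleenv/ → ansutointigleenv.
Rule 2 (intervocalic voicing): /t/ is a voiceless obstruent between vowels /u/ and /o/, so it voices to [d]. /ansutointigleenv/ → ansudointigleenv.
Rule 3 (final cluster simplification): /v/ is the second consonant of a word-final cluster /nv/, so it deletes. /ansudointigleenv/ → ansudointigleen.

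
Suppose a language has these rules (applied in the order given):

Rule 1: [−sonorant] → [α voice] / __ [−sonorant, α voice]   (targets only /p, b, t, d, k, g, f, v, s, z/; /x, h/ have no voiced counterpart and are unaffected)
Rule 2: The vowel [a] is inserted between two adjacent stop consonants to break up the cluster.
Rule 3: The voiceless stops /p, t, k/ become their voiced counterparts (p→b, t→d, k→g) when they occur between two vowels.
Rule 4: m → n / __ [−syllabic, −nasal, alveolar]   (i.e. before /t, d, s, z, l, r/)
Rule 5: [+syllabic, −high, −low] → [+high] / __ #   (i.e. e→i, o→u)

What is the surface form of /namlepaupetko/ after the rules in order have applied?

Rule 1 (regressive voicing assimilation): no segment meets the environment; /namlepaupetko/ is unchanged.
Rule 2 (stop-cluster a-epenthesis): /t/ and /k/ form a stop–stop cluster, so [a] is inserted between them. /namlepaupetko/ → namlepaupetako.
Rule 3 (intervocalic voicing): /p/ is a voiceless stop between vowels /e/ and /a/, so it voices to [b]. /p/ is a voiceless stop between vowels /u/ and /e/, so it voices to [b]. /t/ is a voiceless stop between vowels /e/ and /a/, so it voices to [d]. /k/ is a voiceless stop between vowels /a/ and /o/, so it voices to [g]. /namlepaupetako/ → namlebaubedago.
Rule 4 (nasal place assimilation): /m/ precedes the alveolar consonant /l/, so it assimilates in place to [n]. /namlebaubedago/ → nanlebaubedago.
Rule 5 (final vowel raising): /o/ is a mid vowel in word-final position, so it raises to [u]. /nanlebaubedago/ → nanlebaubedagu.

nanlebaubedagu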